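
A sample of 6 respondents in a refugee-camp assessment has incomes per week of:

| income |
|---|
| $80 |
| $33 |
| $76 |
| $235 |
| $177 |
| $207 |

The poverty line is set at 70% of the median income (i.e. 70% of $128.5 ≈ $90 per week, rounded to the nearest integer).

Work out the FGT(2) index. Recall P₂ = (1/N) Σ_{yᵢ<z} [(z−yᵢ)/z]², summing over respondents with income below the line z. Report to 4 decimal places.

Incomes under z: $33, $76, $80 (q = 3 of N = 6).
Normalized shortfalls: (90−33)/90 = 0.6333; (90−76)/90 = 0.1556; (90−80)/90 = 0.1111.
Squared: 0.4011; 0.0242; 0.0123.
Sum = 0.437654; P₂ = 0.437654 / 6 = 0.0729.

0.0729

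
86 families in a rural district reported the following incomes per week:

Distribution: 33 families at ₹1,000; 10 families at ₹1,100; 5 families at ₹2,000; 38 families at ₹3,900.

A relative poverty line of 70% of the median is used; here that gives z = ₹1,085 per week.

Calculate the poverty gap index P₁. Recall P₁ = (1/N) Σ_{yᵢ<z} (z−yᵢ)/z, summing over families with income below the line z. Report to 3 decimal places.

Poor units: 33×₹1,000 (q = 33 of N = 86).
Shortfall ratios: (1085−1000)/1085 = 0.0783 (×33).
Σ = 2.585253. Dividing by the full population N = 86 gives P₁ = 0.030.

0.030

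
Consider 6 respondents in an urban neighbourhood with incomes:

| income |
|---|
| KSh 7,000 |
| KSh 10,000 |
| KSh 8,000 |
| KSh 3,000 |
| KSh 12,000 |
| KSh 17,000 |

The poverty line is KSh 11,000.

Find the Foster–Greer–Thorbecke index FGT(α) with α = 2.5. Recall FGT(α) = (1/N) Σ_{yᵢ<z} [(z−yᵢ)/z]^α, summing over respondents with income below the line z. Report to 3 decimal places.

Poor units: KSh 3,000, KSh 7,000, KSh 8,000, KSh 10,000 (q = 4 of N = 6).
Relative gaps: (11000−3000)/11000 = 0.7273; (11000−7000)/11000 = 0.3636; (11000−8000)/11000 = 0.2727; (11000−10000)/11000 = 0.0909.
Raised to α = 2.5: 0.45107; 0.07974; 0.03884; 0.00249.
Sum = 0.572143; FGT(2.5) = 0.572143 / 6 = 0.095.

0.095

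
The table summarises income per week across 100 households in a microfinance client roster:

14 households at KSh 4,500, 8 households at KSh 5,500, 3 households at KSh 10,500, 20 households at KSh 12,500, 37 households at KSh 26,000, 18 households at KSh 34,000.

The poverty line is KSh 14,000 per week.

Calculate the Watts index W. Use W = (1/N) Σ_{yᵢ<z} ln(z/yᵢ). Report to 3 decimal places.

Poor units: 14×KSh 4,500, 8×KSh 5,500, 3×KSh 10,500, 20×KSh 12,500 (q = 45 of N = 100).
Log gaps: ln(14000/4500) = 1.1350 (×14); ln(14000/5500) = 0.9343 (×8); ln(14000/10500) = 0.2877 (×3); ln(14000/12500) = 0.1133 (×20).
W = 26.493813 / 100 = 0.265.

0.265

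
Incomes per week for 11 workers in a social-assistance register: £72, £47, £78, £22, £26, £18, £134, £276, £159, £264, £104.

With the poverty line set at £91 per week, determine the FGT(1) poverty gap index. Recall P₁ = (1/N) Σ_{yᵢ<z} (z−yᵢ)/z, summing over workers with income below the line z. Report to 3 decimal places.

0.283

Incomes under z: £18, £22, £26, £47, £72, £78 (q = 6 of N = 11).
Shortfall ratios: (91−18)/91 = 0.8022; (91−22)/91 = 0.7582; (91−26)/91 = 0.7143; (91−47)/91 = 0.4835; (91−72)/91 = 0.2088; (91−78)/91 = 0.1429.
Sum of shortfalls = 3.109890; P₁ averages over all N: 3.109890 / 11 = 0.283.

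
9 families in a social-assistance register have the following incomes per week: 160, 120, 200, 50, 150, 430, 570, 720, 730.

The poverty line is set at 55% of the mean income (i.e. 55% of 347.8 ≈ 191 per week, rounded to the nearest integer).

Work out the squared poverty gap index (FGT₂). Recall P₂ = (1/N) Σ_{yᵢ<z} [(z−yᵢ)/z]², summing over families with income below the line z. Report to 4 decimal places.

0.0840

Below z: 50, 120, 150, 160 (q = 4 of N = 9).
Shortfall ratios: (191−50)/191 = 0.7382; (191−120)/191 = 0.3717; (191−150)/191 = 0.2147; (191−160)/191 = 0.1623.
Squared: 0.5450; 0.1382; 0.0461; 0.0263.
Sum = 0.755571; P₂ = 0.755571 / 9 = 0.0840.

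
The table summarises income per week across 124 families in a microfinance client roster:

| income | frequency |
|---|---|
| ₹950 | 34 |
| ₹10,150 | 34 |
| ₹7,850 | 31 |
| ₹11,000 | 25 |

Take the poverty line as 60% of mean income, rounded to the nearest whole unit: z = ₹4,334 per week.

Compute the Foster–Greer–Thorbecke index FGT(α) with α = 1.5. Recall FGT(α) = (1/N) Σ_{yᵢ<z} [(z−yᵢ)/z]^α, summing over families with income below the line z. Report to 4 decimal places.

Below z: 34×₹950 (q = 34 of N = 124).
Shortfall ratios: (4334−950)/4334 = 0.7808 (×34).
Raised to α = 1.5: 0.68994 (×34).
Sum = 23.458006; FGT(1.5) = 23.458006 / 124 = 0.1892.

0.1892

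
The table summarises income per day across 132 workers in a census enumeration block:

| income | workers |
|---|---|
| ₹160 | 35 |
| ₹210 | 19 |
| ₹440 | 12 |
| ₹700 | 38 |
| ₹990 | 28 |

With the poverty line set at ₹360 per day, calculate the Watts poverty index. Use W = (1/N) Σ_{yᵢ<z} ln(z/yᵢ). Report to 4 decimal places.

0.2926

Incomes under z: 35×₹160, 19×₹210 (q = 54 of N = 132).
Log gaps: ln(360/160) = 0.8109 (×35); ln(360/210) = 0.5390 (×19).
W = 38.623491 / 132 = 0.2926.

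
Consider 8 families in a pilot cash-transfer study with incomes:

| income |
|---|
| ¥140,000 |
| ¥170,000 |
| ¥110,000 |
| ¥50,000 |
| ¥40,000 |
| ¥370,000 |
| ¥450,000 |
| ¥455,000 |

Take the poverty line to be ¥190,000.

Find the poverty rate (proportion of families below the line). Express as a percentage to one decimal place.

5 of the 8 families have income below ¥190,000.
H = 5/8 = 62.5%.

62.5%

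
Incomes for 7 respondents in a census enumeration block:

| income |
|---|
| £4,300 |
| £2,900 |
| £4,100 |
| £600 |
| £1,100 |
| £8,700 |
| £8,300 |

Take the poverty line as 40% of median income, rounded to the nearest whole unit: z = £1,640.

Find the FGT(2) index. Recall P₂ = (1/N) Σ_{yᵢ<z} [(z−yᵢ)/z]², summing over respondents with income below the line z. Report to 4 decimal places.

0.0729

Incomes under z: £600, £1,100 (q = 2 of N = 7).
Relative gaps: (1640−600)/1640 = 0.6341; (1640−1100)/1640 = 0.3293.
Squared: 0.4021; 0.1084.
Sum = 0.510559; P₂ = 0.510559 / 7 = 0.0729.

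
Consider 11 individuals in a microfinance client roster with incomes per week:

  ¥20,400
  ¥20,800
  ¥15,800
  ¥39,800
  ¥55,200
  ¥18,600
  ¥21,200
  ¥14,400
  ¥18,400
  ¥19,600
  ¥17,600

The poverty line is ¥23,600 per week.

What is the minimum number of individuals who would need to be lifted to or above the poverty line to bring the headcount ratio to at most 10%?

Currently q = 9 of N = 11 are below the line (H = 0.818).
A headcount ratio of at most 10% allows at most ⌊0.10 × 11⌋ = 1 poor individuals.
So at least 9 − 1 = 8 must be lifted.

8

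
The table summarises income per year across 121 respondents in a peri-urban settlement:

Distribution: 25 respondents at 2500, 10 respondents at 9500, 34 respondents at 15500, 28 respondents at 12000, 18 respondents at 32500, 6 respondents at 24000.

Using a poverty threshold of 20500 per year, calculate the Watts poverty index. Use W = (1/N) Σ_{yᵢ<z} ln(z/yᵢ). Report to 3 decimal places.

0.701

Poor units: 25×2500, 10×9500, 28×12000, 34×15500 (q = 97 of N = 121).
ln(z/y) terms: ln(20500/2500) = 2.1041 (×25); ln(20500/9500) = 0.7691 (×10); ln(20500/12000) = 0.5355 (×28); ln(20500/15500) = 0.2796 (×34).
W = 84.795081 / 121 = 0.701.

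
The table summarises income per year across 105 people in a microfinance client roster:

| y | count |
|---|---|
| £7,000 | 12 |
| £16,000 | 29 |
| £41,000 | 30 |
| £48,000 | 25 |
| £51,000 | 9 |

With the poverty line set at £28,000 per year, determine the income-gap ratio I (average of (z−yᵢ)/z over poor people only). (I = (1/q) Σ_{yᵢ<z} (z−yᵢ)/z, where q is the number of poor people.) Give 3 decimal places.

0.523

Below the line: 12×£7,000, 29×£16,000 (q = 41 of N = 105).
Relative gaps: 0.7500 (×12), 0.4286 (×29); sum = 21.428571.
The income-gap ratio divides by q (the poor only): 21.428571 / 41 = 0.523.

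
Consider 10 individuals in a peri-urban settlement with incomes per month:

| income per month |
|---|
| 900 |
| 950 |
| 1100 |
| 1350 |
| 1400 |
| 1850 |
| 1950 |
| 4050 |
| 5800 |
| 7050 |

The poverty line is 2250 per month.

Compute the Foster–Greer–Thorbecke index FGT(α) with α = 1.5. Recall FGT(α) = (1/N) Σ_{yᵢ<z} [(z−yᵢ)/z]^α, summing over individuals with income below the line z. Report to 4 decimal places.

Below z: 900, 950, 1100, 1350, 1400, 1850, 1950 (q = 7 of N = 10).
Normalized shortfalls: (2250−900)/2250 = 0.6000; (2250−950)/2250 = 0.5778; (2250−1100)/2250 = 0.5111; (2250−1350)/2250 = 0.4000; (2250−1400)/2250 = 0.3778; (2250−1850)/2250 = 0.1778; (2250−1950)/2250 = 0.1333.
Raised to α = 1.5: 0.46476; 0.43918; 0.36540; 0.25298; 0.23220; 0.07496; 0.04869.
Sum = 1.878163; FGT(1.5) = 1.878163 / 10 = 0.1878.

0.1878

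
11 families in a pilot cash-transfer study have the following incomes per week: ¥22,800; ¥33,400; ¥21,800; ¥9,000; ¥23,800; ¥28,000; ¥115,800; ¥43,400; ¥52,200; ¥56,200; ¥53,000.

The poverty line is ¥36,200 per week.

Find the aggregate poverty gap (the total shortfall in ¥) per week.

¥78,400

Below z: ¥9,000, ¥21,800, ¥22,800, ¥23,800, ¥28,000, ¥33,400 (q = 6 of N = 11).
Individual gaps: 36200−9000 = 27200; 36200−21800 = 14400; 36200−22800 = 13400; 36200−23800 = 12400; 36200−28000 = 8200; 36200−33400 = 2800.
Aggregate gap = ¥78,400.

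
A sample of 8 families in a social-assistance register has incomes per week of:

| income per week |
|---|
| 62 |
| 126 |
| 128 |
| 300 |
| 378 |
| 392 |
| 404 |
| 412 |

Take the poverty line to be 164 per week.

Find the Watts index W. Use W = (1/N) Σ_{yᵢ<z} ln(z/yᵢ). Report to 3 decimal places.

0.186

Below the line: 62, 126, 128 (q = 3 of N = 8).
Log gaps: ln(164/62) = 0.9727; ln(164/126) = 0.2636; ln(164/128) = 0.2478.
W = 1.484153 / 8 = 0.186.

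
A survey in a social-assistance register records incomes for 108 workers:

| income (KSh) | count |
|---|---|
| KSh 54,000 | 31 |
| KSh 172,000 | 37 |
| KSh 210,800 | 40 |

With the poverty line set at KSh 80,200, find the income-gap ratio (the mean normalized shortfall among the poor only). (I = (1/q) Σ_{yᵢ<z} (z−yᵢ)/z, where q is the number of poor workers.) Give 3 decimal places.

Poor units: 31×KSh 54,000 (q = 31 of N = 108).
Relative gaps: 0.3267 (×31); sum = 10.127182.
The income-gap ratio divides by q (the poor only): 10.127182 / 31 = 0.327.

0.327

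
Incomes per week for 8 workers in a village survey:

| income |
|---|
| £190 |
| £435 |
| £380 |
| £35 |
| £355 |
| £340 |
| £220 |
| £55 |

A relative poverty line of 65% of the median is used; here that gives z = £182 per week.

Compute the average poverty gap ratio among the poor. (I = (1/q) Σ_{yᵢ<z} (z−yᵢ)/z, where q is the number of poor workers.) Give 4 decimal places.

Below the line: £35, £55 (q = 2 of N = 8).
Shortfall ratios (z−y)/z: 0.8077, 0.6978; sum = 1.505495.
I averages over the q = 2 poor units only: 1.505495 / 2 = 0.7527.

0.7527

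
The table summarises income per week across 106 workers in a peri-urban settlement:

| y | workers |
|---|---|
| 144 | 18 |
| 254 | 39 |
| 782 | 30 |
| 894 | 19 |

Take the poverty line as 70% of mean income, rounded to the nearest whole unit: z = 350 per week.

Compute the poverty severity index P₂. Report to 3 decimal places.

0.087

Poor units: 18×144, 39×254 (q = 57 of N = 106).
Relative gaps: (350−144)/350 = 0.5886 (×18); (350−254)/350 = 0.2743 (×39).
Squared: 0.3464 (×18); 0.0752 (×39).
Sum = 9.169567; P₂ = 9.169567 / 106 = 0.087.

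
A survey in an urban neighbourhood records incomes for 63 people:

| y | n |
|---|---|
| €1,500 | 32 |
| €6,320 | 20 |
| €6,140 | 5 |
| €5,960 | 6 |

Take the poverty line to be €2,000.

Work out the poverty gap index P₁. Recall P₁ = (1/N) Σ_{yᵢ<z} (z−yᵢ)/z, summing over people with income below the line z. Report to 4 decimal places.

0.1270

Incomes under z: 32×€1,500 (q = 32 of N = 63).
Relative gaps: (2000−1500)/2000 = 0.2500 (×32).
Σ = 8.000000. Dividing by the full population N = 63 gives P₁ = 0.1270.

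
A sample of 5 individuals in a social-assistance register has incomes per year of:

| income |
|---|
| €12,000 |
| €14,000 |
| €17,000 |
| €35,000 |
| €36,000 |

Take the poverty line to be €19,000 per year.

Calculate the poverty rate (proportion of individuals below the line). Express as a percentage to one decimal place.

3 of the 5 individuals have income below €19,000.
H = 3/5 = 60.0%.

60.0%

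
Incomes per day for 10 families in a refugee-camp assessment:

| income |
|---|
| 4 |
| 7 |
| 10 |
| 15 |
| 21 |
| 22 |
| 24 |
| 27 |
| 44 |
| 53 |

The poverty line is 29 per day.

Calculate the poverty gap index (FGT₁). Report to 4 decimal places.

Below z: 4, 7, 10, 15, 21, 22, 24, 27 (q = 8 of N = 10).
Gap ratios (z−y)/z: (29−4)/29 = 0.8621; (29−7)/29 = 0.7586; (29−10)/29 = 0.6552; (29−15)/29 = 0.4828; (29−21)/29 = 0.2759; (29−22)/29 = 0.2414; (29−24)/29 = 0.1724; (29−27)/29 = 0.0690.
Sum of shortfalls = 3.517241; P₁ averages over all N: 3.517241 / 10 = 0.3517.

0.3517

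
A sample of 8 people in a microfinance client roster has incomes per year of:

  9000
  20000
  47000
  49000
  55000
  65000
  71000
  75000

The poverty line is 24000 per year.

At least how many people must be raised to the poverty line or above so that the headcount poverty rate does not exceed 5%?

2

2 of the 8 people are poor, so H = 2/8 = 0.250.
A headcount ratio of at most 5% allows at most ⌊0.05 × 8⌋ = 0 poor people.
So at least 2 − 0 = 2 must be lifted.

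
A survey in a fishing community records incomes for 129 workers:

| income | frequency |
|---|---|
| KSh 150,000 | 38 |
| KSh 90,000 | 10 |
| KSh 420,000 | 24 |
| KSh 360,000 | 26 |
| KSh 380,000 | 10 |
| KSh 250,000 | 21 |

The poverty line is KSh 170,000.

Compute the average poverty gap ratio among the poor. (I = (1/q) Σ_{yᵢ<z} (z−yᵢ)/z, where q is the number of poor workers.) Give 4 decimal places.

Below z: 10×KSh 90,000, 38×KSh 150,000 (q = 48 of N = 129).
Shortfall ratios (z−y)/z: 0.4706 (×10), 0.1176 (×38); sum = 9.176471.
The income-gap ratio divides by q (the poor only): 9.176471 / 48 = 0.1912.

0.1912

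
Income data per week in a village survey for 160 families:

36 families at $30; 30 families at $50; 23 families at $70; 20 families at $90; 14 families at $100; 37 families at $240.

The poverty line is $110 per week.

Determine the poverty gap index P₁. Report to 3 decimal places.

Below the line: 36×$30, 30×$50, 23×$70, 20×$90, 14×$100 (q = 123 of N = 160).
Gap ratios (z−y)/z: (110−30)/110 = 0.7273 (×36); (110−50)/110 = 0.5455 (×30); (110−70)/110 = 0.3636 (×23); (110−90)/110 = 0.1818 (×20); (110−100)/110 = 0.0909 (×14).
Σ = 55.818182. Dividing by the full population N = 160 gives P₁ = 0.349.

0.349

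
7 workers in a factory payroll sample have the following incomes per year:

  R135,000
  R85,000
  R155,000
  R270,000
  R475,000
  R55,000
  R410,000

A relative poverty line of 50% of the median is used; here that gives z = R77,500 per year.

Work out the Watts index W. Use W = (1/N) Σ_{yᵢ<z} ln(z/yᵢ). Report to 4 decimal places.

Incomes under z: R55,000 (q = 1 of N = 7).
ln(z/y) terms: ln(77500/55000) = 0.3429.
W = 0.342945 / 7 = 0.0490.

0.0490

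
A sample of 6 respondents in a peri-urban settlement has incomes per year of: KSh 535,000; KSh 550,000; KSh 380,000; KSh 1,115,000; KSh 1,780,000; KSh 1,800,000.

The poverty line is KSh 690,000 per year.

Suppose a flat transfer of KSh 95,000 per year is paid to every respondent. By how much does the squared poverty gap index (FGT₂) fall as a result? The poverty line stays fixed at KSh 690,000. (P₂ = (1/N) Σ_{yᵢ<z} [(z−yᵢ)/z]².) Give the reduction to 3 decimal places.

Before: below the line — KSh 380,000, KSh 535,000, KSh 550,000; squared poverty gap index (FGT₂) = 0.04891.
After the KSh 95,000 transfer: below the line — KSh 475,000, KSh 630,000, KSh 645,000; squared poverty gap index (FGT₂) = 0.01815.
Reduction = 0.04891 − 0.01815 = 0.031.

0.031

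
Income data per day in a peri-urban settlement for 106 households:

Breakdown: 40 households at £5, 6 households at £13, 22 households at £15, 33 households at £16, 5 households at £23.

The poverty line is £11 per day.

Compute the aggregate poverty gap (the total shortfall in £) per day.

Below z: 40×£5 (q = 40 of N = 106).
Individual gaps: 40×(11−5) = 240.
Aggregate gap = £240.

£240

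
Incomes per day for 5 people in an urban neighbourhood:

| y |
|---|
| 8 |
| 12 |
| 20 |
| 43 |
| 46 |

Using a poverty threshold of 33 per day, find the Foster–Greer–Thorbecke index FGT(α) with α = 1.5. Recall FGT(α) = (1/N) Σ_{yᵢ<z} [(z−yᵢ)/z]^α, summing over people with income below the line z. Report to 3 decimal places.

0.283

Below z: 8, 12, 20 (q = 3 of N = 5).
Gap ratios (z−y)/z: (33−8)/33 = 0.7576; (33−12)/33 = 0.6364; (33−20)/33 = 0.3939.
Raised to α = 1.5: 0.65939; 0.50764; 0.24725.
Sum = 1.414282; FGT(1.5) = 1.414282 / 5 = 0.283.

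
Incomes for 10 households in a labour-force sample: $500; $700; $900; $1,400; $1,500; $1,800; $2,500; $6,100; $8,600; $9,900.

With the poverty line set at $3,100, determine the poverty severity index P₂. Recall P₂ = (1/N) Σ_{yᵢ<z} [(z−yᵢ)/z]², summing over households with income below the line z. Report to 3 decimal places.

Below the line: $500, $700, $900, $1,400, $1,500, $1,800, $2,500 (q = 7 of N = 10).
Normalized shortfalls: (3100−500)/3100 = 0.8387; (3100−700)/3100 = 0.7742; (3100−900)/3100 = 0.7097; (3100−1400)/3100 = 0.5484; (3100−1500)/3100 = 0.5161; (3100−1800)/3100 = 0.4194; (3100−2500)/3100 = 0.1935.
Squared: 0.7034; 0.5994; 0.5036; 0.3007; 0.2664; 0.1759; 0.0375.
Sum = 2.586889; P₂ = 2.586889 / 10 = 0.259.

0.259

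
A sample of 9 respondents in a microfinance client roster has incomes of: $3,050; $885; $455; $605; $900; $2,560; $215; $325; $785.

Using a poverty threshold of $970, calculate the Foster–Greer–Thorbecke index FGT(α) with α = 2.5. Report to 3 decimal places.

0.134

Incomes under z: $215, $325, $455, $605, $785, $885, $900 (q = 7 of N = 9).
Shortfall ratios: (970−215)/970 = 0.7784; (970−325)/970 = 0.6649; (970−455)/970 = 0.5309; (970−605)/970 = 0.3763; (970−785)/970 = 0.1907; (970−885)/970 = 0.0876; (970−900)/970 = 0.0722.
Raised to α = 2.5: 0.53449; 0.36055; 0.20539; 0.08686; 0.01589; 0.00227; 0.00140.
Sum = 1.206850; FGT(2.5) = 1.206850 / 9 = 0.134.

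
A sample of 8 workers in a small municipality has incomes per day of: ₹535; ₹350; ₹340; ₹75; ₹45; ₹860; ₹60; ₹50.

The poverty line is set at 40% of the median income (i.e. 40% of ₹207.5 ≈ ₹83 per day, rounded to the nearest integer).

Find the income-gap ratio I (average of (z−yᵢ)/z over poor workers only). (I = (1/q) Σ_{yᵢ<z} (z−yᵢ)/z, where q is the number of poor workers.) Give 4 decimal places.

0.3072

Below z: ₹45, ₹50, ₹60, ₹75 (q = 4 of N = 8).
Shortfall ratios (z−y)/z: 0.4578, 0.3976, 0.2771, 0.0964; sum = 1.228916.
I averages over the q = 4 poor units only: 1.228916 / 4 = 0.3072.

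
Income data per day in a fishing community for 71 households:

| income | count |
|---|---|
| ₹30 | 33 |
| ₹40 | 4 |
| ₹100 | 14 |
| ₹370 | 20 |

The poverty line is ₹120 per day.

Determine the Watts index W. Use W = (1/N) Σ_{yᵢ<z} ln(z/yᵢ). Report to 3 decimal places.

0.742

Poor units: 33×₹30, 4×₹40, 14×₹100 (q = 51 of N = 71).
ln(z/y) terms: ln(120/30) = 1.3863 (×33); ln(120/40) = 1.0986 (×4); ln(120/100) = 0.1823 (×14).
W = 52.694665 / 71 = 0.742.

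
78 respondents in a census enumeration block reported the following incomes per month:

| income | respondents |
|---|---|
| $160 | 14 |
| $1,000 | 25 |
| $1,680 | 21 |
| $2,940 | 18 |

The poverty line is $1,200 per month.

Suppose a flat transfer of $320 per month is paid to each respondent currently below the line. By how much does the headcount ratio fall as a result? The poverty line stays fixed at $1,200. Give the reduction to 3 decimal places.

0.321

Before: below the line — 14×$160, 25×$1,000; headcount ratio = 0.50000.
After the $320 transfer: below the line — 14×$480; headcount ratio = 0.17949.
Reduction = 0.50000 − 0.17949 = 0.321.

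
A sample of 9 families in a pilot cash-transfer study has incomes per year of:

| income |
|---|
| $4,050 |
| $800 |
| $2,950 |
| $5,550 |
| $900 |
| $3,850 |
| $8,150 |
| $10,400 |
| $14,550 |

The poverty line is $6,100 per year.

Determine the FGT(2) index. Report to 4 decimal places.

Below z: $800, $900, $2,950, $3,850, $4,050, $5,550 (q = 6 of N = 9).
Normalized shortfalls: (6100−800)/6100 = 0.8689; (6100−900)/6100 = 0.8525; (6100−2950)/6100 = 0.5164; (6100−3850)/6100 = 0.3689; (6100−4050)/6100 = 0.3361; (6100−5550)/6100 = 0.0902.
Squared: 0.7549; 0.7267; 0.2667; 0.1361; 0.1129; 0.0081.
Sum = 2.005375; P₂ = 2.005375 / 9 = 0.2228.

0.2228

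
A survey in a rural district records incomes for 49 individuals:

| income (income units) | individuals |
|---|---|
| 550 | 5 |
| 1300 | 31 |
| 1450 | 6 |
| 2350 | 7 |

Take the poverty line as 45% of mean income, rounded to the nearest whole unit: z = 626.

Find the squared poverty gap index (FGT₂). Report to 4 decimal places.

Poor units: 5×550 (q = 5 of N = 49).
Gap ratios (z−y)/z: (626−550)/626 = 0.1214 (×5).
Squared: 0.0147 (×5).
Sum = 0.073697; P₂ = 0.073697 / 49 = 0.0015.

0.0015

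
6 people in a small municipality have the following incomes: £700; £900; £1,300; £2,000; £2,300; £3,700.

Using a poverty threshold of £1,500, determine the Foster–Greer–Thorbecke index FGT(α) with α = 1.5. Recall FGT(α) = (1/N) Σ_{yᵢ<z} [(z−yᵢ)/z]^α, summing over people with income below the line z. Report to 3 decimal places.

Below z: £700, £900, £1,300 (q = 3 of N = 6).
Normalized shortfalls: (1500−700)/1500 = 0.5333; (1500−900)/1500 = 0.4000; (1500−1300)/1500 = 0.1333.
Raised to α = 1.5: 0.38949; 0.25298; 0.04869.
Sum = 0.691160; FGT(1.5) = 0.691160 / 6 = 0.115.

0.115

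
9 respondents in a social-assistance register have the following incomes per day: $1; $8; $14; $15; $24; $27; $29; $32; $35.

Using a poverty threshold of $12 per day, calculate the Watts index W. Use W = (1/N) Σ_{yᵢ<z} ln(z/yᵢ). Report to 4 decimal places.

0.3212

Below the line: $1, $8 (q = 2 of N = 9).
Log shortfalls: ln(12/1) = 2.4849; ln(12/8) = 0.4055.
W = 2.890372 / 9 = 0.3212.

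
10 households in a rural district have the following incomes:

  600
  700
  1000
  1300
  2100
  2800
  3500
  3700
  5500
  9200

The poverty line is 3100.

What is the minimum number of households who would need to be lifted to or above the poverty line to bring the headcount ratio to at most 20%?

6 of the 10 households are poor, so H = 6/10 = 0.600.
A headcount ratio of at most 20% allows at most ⌊0.20 × 10⌋ = 2 poor households.
So at least 6 − 2 = 4 must be lifted.

4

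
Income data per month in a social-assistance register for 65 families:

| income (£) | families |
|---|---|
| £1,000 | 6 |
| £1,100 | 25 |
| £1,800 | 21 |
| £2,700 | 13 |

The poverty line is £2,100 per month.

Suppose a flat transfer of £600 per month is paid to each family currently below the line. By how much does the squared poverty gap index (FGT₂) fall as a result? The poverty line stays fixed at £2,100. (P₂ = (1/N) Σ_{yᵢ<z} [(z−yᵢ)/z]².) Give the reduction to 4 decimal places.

Before: below the line — 6×£1,000, 25×£1,100, 21×£1,800; squared poverty gap index (FGT₂) = 0.119135.
After the £600 transfer: below the line — 6×£1,600, 25×£1,700; squared poverty gap index (FGT₂) = 0.019187.
Reduction = 0.119135 − 0.019187 = 0.0999.

0.0999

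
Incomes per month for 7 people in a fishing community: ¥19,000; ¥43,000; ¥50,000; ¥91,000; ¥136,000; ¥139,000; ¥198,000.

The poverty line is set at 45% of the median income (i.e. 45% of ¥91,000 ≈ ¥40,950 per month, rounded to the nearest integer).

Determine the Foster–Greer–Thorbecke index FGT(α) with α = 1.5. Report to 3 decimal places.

Below z: ¥19,000 (q = 1 of N = 7).
Gap ratios (z−y)/z: (40950−19000)/40950 = 0.5360.
Raised to α = 1.5: 0.39244.
Sum = 0.392438; FGT(1.5) = 0.392438 / 7 = 0.056.

0.056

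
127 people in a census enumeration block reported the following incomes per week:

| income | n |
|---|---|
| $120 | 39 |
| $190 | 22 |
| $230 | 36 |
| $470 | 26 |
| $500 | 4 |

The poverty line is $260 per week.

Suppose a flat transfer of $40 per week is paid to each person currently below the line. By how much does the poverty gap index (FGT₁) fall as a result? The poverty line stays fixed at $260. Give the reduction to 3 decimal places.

Before: below the line — 39×$120, 22×$190, 36×$230; poverty gap index (FGT₁) = 0.24470.
After the $40 transfer: below the line — 39×$160, 22×$230; poverty gap index (FGT₁) = 0.13810.
Reduction = 0.24470 − 0.13810 = 0.107.

0.107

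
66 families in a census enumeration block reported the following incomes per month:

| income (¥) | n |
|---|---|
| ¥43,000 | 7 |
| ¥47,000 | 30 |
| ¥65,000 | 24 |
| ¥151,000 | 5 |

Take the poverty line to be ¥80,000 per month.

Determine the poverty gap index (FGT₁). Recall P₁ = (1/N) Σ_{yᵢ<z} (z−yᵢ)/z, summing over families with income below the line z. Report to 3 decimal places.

Poor units: 7×¥43,000, 30×¥47,000, 24×¥65,000 (q = 61 of N = 66).
Normalized shortfalls: (80000−43000)/80000 = 0.4625 (×7); (80000−47000)/80000 = 0.4125 (×30); (80000−65000)/80000 = 0.1875 (×24).
Sum of shortfalls = 20.112500; P₁ averages over all N: 20.112500 / 66 = 0.305.

0.305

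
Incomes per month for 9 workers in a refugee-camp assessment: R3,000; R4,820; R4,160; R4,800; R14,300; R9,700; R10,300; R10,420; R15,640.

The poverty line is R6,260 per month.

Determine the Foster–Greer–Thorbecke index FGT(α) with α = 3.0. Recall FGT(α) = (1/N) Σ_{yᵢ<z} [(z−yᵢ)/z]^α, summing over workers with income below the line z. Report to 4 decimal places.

Incomes under z: R3,000, R4,160, R4,800, R4,820 (q = 4 of N = 9).
Normalized shortfalls: (6260−3000)/6260 = 0.5208; (6260−4160)/6260 = 0.3355; (6260−4800)/6260 = 0.2332; (6260−4820)/6260 = 0.2300.
Raised to α = 3.0: 0.14123; 0.03775; 0.01269; 0.01217.
Sum = 0.203841; FGT(3.0) = 0.203841 / 9 = 0.0226.

0.0226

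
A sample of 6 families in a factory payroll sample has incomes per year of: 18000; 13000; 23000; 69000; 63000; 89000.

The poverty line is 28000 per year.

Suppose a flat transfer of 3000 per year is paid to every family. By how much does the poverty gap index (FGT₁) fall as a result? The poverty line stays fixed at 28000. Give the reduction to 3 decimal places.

0.054

Before: below the line — 13000, 18000, 23000; poverty gap index (FGT₁) = 0.17857.
After the 3000 transfer: below the line — 16000, 21000, 26000; poverty gap index (FGT₁) = 0.12500.
Reduction = 0.17857 − 0.12500 = 0.054.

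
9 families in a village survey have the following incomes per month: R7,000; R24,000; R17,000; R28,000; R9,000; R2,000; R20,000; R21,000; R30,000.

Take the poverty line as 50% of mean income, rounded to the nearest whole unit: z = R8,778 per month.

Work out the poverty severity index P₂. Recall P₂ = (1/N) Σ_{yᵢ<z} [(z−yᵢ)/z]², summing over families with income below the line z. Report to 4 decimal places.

Below z: R2,000, R7,000 (q = 2 of N = 9).
Gap ratios (z−y)/z: (8778−2000)/8778 = 0.7722; (8778−7000)/8778 = 0.2026.
Squared: 0.5962; 0.0410.
Sum = 0.637255; P₂ = 0.637255 / 9 = 0.0708.

0.0708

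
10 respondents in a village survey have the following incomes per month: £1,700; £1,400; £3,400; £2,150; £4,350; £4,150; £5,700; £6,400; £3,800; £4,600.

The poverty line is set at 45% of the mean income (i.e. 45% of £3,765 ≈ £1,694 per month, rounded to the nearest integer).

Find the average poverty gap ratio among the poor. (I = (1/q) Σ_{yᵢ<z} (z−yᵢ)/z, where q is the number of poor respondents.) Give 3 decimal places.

0.174

Below the line: £1,400 (q = 1 of N = 10).
Shortfall ratios (z−y)/z: 0.1736; sum = 0.173554.
I averages over the q = 1 poor units only: 0.173554 / 1 = 0.174.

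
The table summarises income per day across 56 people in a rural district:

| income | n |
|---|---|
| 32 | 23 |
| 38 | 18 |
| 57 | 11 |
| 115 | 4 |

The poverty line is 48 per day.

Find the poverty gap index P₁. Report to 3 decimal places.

Below the line: 23×32, 18×38 (q = 41 of N = 56).
Gap ratios (z−y)/z: (48−32)/48 = 0.3333 (×23); (48−38)/48 = 0.2083 (×18).
Sum of shortfalls = 11.416667; P₁ averages over all N: 11.416667 / 56 = 0.204.

0.204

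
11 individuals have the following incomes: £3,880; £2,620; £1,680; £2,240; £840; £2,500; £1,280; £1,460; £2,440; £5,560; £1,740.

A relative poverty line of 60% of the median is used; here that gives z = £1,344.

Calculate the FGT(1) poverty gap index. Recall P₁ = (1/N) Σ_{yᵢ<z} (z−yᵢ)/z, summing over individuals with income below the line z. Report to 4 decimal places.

Incomes under z: £840, £1,280 (q = 2 of N = 11).
Shortfall ratios: (1344−840)/1344 = 0.3750; (1344−1280)/1344 = 0.0476.
Σ = 0.422619. Dividing by the full population N = 11 gives P₁ = 0.0384.

0.0384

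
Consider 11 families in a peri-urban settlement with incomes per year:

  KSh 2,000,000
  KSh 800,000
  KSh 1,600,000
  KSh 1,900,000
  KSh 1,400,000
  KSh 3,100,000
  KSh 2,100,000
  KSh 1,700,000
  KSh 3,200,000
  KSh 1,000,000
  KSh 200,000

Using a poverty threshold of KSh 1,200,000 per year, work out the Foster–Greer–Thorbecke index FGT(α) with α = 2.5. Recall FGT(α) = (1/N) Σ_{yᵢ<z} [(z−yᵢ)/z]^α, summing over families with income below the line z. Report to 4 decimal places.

0.0645

Poor units: KSh 200,000, KSh 800,000, KSh 1,000,000 (q = 3 of N = 11).
Shortfall ratios: (1200000−200000)/1200000 = 0.8333; (1200000−800000)/1200000 = 0.3333; (1200000−1000000)/1200000 = 0.1667.
Raised to α = 2.5: 0.63394; 0.06415; 0.01134.
Sum = 0.709428; FGT(2.5) = 0.709428 / 11 = 0.0645.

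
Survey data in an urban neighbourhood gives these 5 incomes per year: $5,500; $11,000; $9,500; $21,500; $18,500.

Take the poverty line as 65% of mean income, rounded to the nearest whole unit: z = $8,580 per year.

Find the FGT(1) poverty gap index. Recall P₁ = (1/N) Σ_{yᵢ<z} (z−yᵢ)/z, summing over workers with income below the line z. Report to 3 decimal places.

0.072

Below z: $5,500 (q = 1 of N = 5).
Gap ratios (z−y)/z: (8580−5500)/8580 = 0.3590.
Sum of shortfalls = 0.358974; P₁ averages over all N: 0.358974 / 5 = 0.072.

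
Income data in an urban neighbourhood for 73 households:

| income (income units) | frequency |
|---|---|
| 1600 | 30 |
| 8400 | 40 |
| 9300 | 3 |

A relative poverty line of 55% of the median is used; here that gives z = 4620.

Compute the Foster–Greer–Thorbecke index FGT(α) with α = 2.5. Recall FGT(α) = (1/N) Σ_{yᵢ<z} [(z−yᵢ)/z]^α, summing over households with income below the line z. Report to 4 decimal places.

Incomes under z: 30×1600 (q = 30 of N = 73).
Normalized shortfalls: (4620−1600)/4620 = 0.6537 (×30).
Raised to α = 2.5: 0.34547 (×30).
Sum = 10.364150; FGT(2.5) = 10.364150 / 73 = 0.1420.

0.1420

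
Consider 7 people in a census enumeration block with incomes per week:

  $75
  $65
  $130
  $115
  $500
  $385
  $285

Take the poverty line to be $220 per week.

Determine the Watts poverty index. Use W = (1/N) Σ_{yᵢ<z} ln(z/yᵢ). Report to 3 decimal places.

0.496

Poor units: $65, $75, $115, $130 (q = 4 of N = 7).
Log gaps: ln(220/65) = 1.2192; ln(220/75) = 1.0761; ln(220/115) = 0.6487; ln(220/130) = 0.5261.
W = 3.470168 / 7 = 0.496.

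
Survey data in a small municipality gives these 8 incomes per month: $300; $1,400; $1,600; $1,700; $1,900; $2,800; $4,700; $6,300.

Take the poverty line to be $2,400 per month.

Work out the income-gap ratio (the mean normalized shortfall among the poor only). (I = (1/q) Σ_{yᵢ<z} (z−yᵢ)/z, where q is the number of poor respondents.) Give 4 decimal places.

0.4250

Poor units: $300, $1,400, $1,600, $1,700, $1,900 (q = 5 of N = 8).
Relative gaps: 0.8750, 0.4167, 0.3333, 0.2917, 0.2083; sum = 2.125000.
I averages over the q = 5 poor units only: 2.125000 / 5 = 0.4250.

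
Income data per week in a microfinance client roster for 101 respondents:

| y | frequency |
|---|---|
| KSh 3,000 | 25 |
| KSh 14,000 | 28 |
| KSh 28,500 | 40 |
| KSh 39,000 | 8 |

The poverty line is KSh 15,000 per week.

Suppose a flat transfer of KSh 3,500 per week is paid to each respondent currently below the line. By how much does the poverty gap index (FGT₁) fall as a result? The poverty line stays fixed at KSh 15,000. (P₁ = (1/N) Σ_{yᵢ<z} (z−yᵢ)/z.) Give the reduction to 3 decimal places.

0.076

Before: below the line — 25×KSh 3,000, 28×KSh 14,000; poverty gap index (FGT₁) = 0.21650.
After the KSh 3,500 transfer: below the line — 25×KSh 6,500; poverty gap index (FGT₁) = 0.14026.
Reduction = 0.21650 − 0.14026 = 0.076.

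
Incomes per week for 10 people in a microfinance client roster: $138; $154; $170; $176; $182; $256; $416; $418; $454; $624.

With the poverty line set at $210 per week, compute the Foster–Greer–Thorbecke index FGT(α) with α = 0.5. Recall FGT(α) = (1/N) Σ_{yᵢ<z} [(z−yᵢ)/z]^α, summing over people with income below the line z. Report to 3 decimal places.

Below z: $138, $154, $170, $176, $182 (q = 5 of N = 10).
Shortfall ratios: (210−138)/210 = 0.3429; (210−154)/210 = 0.2667; (210−170)/210 = 0.1905; (210−176)/210 = 0.1619; (210−182)/210 = 0.1333.
Raised to α = 0.5: 0.58554; 0.51640; 0.43644; 0.40237; 0.36515.
Sum = 2.305896; FGT(0.5) = 2.305896 / 10 = 0.231.

0.231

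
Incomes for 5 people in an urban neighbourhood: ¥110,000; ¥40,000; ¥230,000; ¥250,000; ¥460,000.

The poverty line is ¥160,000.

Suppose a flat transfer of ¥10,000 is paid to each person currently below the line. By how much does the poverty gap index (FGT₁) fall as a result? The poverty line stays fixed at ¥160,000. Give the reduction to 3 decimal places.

Before: below the line — ¥40,000, ¥110,000; poverty gap index (FGT₁) = 0.21250.
After the ¥10,000 transfer: below the line — ¥50,000, ¥120,000; poverty gap index (FGT₁) = 0.18750.
Reduction = 0.21250 − 0.18750 = 0.025.

0.025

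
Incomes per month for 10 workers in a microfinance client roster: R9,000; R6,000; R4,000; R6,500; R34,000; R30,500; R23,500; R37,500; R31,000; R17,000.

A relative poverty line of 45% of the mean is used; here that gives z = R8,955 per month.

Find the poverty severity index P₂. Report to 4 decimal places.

Incomes under z: R4,000, R6,000, R6,500 (q = 3 of N = 10).
Gap ratios (z−y)/z: (8955−4000)/8955 = 0.5533; (8955−6000)/8955 = 0.3300; (8955−6500)/8955 = 0.2741.
Squared: 0.3062; 0.1089; 0.0752.
Sum = 0.490212; P₂ = 0.490212 / 10 = 0.0490.

0.0490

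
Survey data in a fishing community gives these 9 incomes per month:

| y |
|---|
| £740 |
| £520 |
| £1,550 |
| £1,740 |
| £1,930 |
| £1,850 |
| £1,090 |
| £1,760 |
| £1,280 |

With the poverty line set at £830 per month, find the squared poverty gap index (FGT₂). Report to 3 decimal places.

0.017

Incomes under z: £520, £740 (q = 2 of N = 9).
Shortfall ratios: (830−520)/830 = 0.3735; (830−740)/830 = 0.1084.
Squared: 0.1395; 0.0118.
Sum = 0.151256; P₂ = 0.151256 / 9 = 0.017.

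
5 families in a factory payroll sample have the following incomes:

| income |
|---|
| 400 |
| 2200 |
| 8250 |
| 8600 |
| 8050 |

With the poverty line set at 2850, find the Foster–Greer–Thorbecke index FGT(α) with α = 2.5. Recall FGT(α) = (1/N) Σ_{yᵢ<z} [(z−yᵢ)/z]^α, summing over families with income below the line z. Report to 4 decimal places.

Poor units: 400, 2200 (q = 2 of N = 5).
Gap ratios (z−y)/z: (2850−400)/2850 = 0.8596; (2850−2200)/2850 = 0.2281.
Raised to α = 2.5: 0.68518; 0.02484.
Sum = 0.710019; FGT(2.5) = 0.710019 / 5 = 0.1420.

0.1420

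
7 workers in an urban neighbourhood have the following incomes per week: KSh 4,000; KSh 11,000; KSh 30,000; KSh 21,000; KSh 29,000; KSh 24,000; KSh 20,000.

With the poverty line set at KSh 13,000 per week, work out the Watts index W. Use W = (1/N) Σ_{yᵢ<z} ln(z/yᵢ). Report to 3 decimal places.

0.192

Below the line: KSh 4,000, KSh 11,000 (q = 2 of N = 7).
Log shortfalls: ln(13000/4000) = 1.1787; ln(13000/11000) = 0.1671.
W = 1.345709 / 7 = 0.192.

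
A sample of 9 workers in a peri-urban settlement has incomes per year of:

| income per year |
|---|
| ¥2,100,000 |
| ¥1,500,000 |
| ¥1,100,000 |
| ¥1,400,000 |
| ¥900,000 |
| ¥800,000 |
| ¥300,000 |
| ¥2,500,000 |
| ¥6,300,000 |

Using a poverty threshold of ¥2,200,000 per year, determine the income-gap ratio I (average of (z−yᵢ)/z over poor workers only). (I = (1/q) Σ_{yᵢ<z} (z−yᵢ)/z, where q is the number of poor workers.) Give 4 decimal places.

0.4740

Poor units: ¥300,000, ¥800,000, ¥900,000, ¥1,100,000, ¥1,400,000, ¥1,500,000, ¥2,100,000 (q = 7 of N = 9).
Relative gaps: 0.8636, 0.6364, 0.5909, 0.5000, 0.3636, 0.3182, 0.0455; sum = 3.318182.
I averages over the q = 7 poor units only: 3.318182 / 7 = 0.4740.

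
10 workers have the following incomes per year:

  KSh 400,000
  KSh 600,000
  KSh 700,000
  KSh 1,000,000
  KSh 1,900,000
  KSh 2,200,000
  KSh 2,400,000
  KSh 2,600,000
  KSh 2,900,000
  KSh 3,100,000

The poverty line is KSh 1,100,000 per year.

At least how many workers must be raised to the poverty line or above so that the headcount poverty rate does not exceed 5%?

4 of the 10 workers are poor, so H = 4/10 = 0.400.
A headcount ratio of at most 5% allows at most ⌊0.05 × 10⌋ = 0 poor workers.
So at least 4 − 0 = 4 must be lifted.

4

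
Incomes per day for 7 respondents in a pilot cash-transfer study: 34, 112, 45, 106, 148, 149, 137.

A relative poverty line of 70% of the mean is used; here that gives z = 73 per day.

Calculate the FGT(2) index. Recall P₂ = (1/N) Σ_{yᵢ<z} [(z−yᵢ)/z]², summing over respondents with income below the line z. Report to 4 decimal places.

Incomes under z: 34, 45 (q = 2 of N = 7).
Shortfall ratios: (73−34)/73 = 0.5342; (73−45)/73 = 0.3836.
Squared: 0.2854; 0.1471.
Sum = 0.432539; P₂ = 0.432539 / 7 = 0.0618.

0.0618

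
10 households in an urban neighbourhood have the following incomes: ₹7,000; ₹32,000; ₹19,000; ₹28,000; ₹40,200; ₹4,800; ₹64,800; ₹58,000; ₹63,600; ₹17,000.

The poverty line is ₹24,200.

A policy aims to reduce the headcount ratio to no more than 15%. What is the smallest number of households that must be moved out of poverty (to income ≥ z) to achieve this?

4 of the 10 households are poor, so H = 4/10 = 0.400.
A headcount ratio of at most 15% allows at most ⌊0.15 × 10⌋ = 1 poor households.
So at least 4 − 1 = 3 must be lifted.

3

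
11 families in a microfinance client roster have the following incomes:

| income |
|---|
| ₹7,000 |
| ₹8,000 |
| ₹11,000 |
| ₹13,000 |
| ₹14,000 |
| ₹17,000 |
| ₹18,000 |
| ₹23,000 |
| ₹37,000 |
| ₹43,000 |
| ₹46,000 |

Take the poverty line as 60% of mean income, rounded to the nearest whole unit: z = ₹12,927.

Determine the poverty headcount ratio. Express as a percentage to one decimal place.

27.3%

3 of the 11 families have income below ₹12,927.
H = 3/11 = 27.3%.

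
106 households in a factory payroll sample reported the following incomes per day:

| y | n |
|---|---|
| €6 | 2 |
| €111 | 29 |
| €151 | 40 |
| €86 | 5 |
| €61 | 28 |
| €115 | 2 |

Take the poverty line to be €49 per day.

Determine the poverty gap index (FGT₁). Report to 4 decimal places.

Below z: 2×€6 (q = 2 of N = 106).
Normalized shortfalls: (49−6)/49 = 0.8776 (×2).
Sum of shortfalls = 1.755102; P₁ averages over all N: 1.755102 / 106 = 0.0166.

0.0166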